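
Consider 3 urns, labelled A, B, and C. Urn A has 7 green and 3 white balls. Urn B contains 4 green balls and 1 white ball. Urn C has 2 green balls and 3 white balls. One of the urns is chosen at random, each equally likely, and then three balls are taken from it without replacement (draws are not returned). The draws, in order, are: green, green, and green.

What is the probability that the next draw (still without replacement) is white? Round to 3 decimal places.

0.470

Under each hypothesis, the probability of the observed sequence is: P(data | urn A) = (7/10)(6/9)(5/8) = 7/24; P(data | urn B) = (4/5)(3/4)(2/3) = 2/5; P(data | urn C) = (2/5)(1/4)(0/3) = 0.
Multiplying each by its prior: 1/3 · 7/24 = 7/72, 1/3 · 2/5 = 2/15, 1/3 · 0 = 0; summing to 83/360.
Normalising, the posterior is P(urn A | data) = 35/83, P(urn B | data) = 48/83, P(urn C | data) = 0.
So P(white next | data) = Σ P(white next | H) P(H | data) = (3/7)(35/83) + (1/2)(48/83) = 39/83.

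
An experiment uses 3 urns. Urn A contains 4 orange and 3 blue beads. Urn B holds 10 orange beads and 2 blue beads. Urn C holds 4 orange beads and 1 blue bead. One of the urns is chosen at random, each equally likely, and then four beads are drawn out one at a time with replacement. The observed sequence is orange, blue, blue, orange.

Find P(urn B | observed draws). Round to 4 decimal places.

Compute the likelihood of the observed sequence for each case: P(data | urn A) = (4/7)(3/7)(3/7)(4/7) = 0.059975; P(data | urn B) = (10/12)(2/12)(2/12)(10/12) = 0.01929; P(data | urn C) = (4/5)(1/5)(1/5)(4/5) = 0.0256.
Weighting by the prior gives 1/3 · 0.059975 = 0.019992, 1/3 · 0.01929 = 0.00643, 1/3 · 0.0256 = 0.0085333; these sum to 0.034955.
So P(urn B | data) = (0.00643) / (0.034955) = 0.18395.

0.1840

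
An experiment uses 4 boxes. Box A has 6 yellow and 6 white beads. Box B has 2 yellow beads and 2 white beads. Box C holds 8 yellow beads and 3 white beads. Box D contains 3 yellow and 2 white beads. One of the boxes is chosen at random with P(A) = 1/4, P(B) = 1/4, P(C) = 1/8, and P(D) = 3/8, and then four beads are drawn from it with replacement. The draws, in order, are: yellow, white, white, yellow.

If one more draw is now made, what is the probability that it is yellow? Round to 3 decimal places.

The likelihood of the observed sequence under each hypothesis: P(data | box A) = (6/12)(6/12)(6/12)(6/12) = 0.0625; P(data | box B) = (2/4)(2/4)(2/4)(2/4) = 0.0625; P(data | box C) = (8/11)(3/11)(3/11)(8/11) = 0.039342; P(data | box D) = (3/5)(2/5)(2/5)(3/5) = 0.0576.
Multiplying each by its prior: 1/4 · 0.0625 = 0.015625, 1/4 · 0.0625 = 0.015625, 1/8 · 0.039342 = 0.0049177, 3/8 · 0.0576 = 0.0216; these sum to 0.057768.
The posterior is then P(box A | data) = 0.27048, P(box B | data) = 0.27048, P(box C | data) = 0.085129, P(box D | data) = 0.37391.
The predictive probability is P(yellow next | data) = (1/2)(0.27048) + (1/2)(0.27048) + (8/11)(0.085129) + (3/5)(0.37391) = 0.55674.

0.557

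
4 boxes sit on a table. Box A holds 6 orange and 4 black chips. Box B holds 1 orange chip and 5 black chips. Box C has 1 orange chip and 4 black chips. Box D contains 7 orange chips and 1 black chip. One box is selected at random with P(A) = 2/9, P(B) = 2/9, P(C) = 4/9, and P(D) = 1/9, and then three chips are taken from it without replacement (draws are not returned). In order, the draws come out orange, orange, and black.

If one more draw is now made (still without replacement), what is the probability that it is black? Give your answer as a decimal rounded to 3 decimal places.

The likelihood of the observed sequence under each hypothesis: P(data | box A) = (6/10)(5/9)(4/8) = 1/6; P(data | box B) = (1/6)(0/5) = 0; P(data | box C) = (1/5)(0/4) = 0; P(data | box D) = (7/8)(6/7)(1/6) = 1/8.
The prior-weighted likelihoods are 2/9 · 1/6 = 1/27, 2/9 · 0 = 0, 4/9 · 0 = 0, 1/9 · 1/8 = 1/72; with total 11/216.
Normalising, the posterior is P(box A | data) = 8/11, P(box B | data) = 0, P(box C | data) = 0, P(box D | data) = 3/11.
The predictive probability is P(black next | data) = (3/7)(8/11) + (0)(3/11) = 24/77.

0.312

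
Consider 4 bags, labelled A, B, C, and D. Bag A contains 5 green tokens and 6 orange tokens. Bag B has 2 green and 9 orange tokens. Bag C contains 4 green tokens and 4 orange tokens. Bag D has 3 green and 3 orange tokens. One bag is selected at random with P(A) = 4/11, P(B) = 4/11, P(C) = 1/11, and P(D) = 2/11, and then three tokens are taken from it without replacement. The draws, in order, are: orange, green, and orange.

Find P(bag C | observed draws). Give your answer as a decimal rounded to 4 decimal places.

0.0876

Under each hypothesis, the probability of the observed sequence is: P(data | bag A) = (6/11)(5/10)(5/9) = 0.15152; P(data | bag B) = (9/11)(2/10)(8/9) = 0.14545; P(data | bag C) = (4/8)(4/7)(3/6) = 0.14286; P(data | bag D) = (3/6)(3/5)(2/4) = 0.15.
Weighting by the prior gives 4/11 · 0.15152 = 0.055096, 4/11 · 0.14545 = 0.052893, 1/11 · 0.14286 = 0.012987, 2/11 · 0.15 = 0.027273; summing to 0.14825.
Hence P(bag C | data) = (0.012987) / (0.14825) = 0.087603.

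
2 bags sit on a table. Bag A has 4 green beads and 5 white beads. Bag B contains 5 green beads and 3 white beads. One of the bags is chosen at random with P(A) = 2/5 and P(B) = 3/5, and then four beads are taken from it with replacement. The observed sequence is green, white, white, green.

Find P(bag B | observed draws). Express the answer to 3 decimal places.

0.575

For each hypothesis, P(data | H) works out to: P(data | bag A) = (4/9)(5/9)(5/9)(4/9) = 0.060966; P(data | bag B) = (5/8)(3/8)(3/8)(5/8) = 0.054932.
Weighting by the prior gives 2/5 · 0.060966 = 0.024387, 3/5 · 0.054932 = 0.032959; summing to 0.057346.
By Bayes' rule, P(bag B | data) = (0.032959) / (0.057346) = 0.57474.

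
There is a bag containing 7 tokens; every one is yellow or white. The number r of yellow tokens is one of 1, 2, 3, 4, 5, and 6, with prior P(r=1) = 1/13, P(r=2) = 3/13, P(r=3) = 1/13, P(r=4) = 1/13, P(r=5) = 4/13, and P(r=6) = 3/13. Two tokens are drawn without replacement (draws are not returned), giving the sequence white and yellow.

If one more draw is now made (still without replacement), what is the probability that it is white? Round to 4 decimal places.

For each hypothesis, P(data | H) works out to: P(data | r = 1) = (6/7)(1/6) = 1/7; P(data | r = 2) = (5/7)(2/6) = 5/21; P(data | r = 3) = (4/7)(3/6) = 2/7; P(data | r = 4) = (3/7)(4/6) = 2/7; P(data | r = 5) = (2/7)(5/6) = 5/21; P(data | r = 6) = (1/7)(6/6) = 1/7.
The prior-weighted likelihoods are 1/13 · 1/7 = 1/91, 3/13 · 5/21 = 5/91, 1/13 · 2/7 = 2/91, 1/13 · 2/7 = 2/91, 4/13 · 5/21 = 20/273, 3/13 · 1/7 = 3/91; with total 59/273.
The posterior is then P(r = 1 | data) = 3/59, P(r = 2 | data) = 15/59, P(r = 3 | data) = 6/59, P(r = 4 | data) = 6/59, P(r = 5 | data) = 20/59, P(r = 6 | data) = 9/59.
Averaging over the posterior, P(white next | data) = (1)(3/59) + (4/5)(15/59) + (3/5)(6/59) + (2/5)(6/59) + (1/5)(20/59) + (0)(9/59) = 25/59.

0.4237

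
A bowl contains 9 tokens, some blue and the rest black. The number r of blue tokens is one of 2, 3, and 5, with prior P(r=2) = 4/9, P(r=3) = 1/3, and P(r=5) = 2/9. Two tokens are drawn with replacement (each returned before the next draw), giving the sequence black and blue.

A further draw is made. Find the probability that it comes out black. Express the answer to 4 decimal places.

Compute the likelihood of the observed sequence for each case: P(data | r = 2) = (7/9)(2/9) = 14/81; P(data | r = 3) = (6/9)(3/9) = 2/9; P(data | r = 5) = (4/9)(5/9) = 20/81.
The prior-weighted likelihoods are 4/9 · 14/81 = 56/729, 1/3 · 2/9 = 2/27, 2/9 · 20/81 = 40/729; summing to 50/243.
Normalising, the posterior is P(r = 2 | data) = 28/75, P(r = 3 | data) = 9/25, P(r = 5 | data) = 4/15.
The predictive probability is P(black next | data) = (7/9)(28/75) + (2/3)(9/25) + (4/9)(4/15) = 146/225.

0.6489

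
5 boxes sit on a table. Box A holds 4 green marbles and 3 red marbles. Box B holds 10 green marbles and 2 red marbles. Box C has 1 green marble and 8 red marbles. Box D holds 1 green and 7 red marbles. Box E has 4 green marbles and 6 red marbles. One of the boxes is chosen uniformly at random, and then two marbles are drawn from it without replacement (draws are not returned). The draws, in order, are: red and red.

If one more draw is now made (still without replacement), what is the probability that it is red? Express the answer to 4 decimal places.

0.7364

Under each hypothesis, the probability of the observed sequence is: P(data | box A) = (3/7)(2/6) = 0.14286; P(data | box B) = (2/12)(1/11) = 0.015152; P(data | box C) = (8/9)(7/8) = 0.77778; P(data | box D) = (7/8)(6/7) = 0.75; P(data | box E) = (6/10)(5/9) = 0.33333.
Multiplying each by its prior: 1/5 · 0.14286 = 0.028571, 1/5 · 0.015152 = 0.0030303, 1/5 · 0.77778 = 0.15556, 1/5 · 0.75 = 0.15, 1/5 · 0.33333 = 0.066667; with total 0.40382.
Normalising, the posterior is P(box A | data) = 0.070752, P(box B | data) = 0.007504, P(box C | data) = 0.38521, P(box D | data) = 0.37145, P(box E | data) = 0.16509.
So P(red next | data) = Σ P(red next | H) P(H | data) = (1/5)(0.070752) + (0)(0.007504) + (6/7)(0.38521) + (5/6)(0.37145) + (1/2)(0.16509) = 0.73641.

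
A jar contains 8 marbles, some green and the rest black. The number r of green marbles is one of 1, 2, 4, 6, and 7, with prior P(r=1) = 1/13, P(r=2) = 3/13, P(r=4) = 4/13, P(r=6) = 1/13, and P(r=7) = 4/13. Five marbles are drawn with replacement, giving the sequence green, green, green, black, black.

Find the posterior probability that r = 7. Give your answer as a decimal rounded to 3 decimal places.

Under each hypothesis, the probability of the observed sequence is: P(data | r = 1) = (1/8)(1/8)(1/8)(7/8)(7/8) = 0.0014954; P(data | r = 2) = (2/8)(2/8)(2/8)(6/8)(6/8) = 0.0087891; P(data | r = 4) = (4/8)(4/8)(4/8)(4/8)(4/8) = 0.03125; P(data | r = 6) = (6/8)(6/8)(6/8)(2/8)(2/8) = 0.026367; P(data | r = 7) = (7/8)(7/8)(7/8)(1/8)(1/8) = 0.010468.
Multiplying each by its prior: 1/13 · 0.0014954 = 0.00011503, 3/13 · 0.0087891 = 0.0020282, 4/13 · 0.03125 = 0.0096154, 1/13 · 0.026367 = 0.0020282, 4/13 · 0.010468 = 0.0032208; with total 0.017008.
So P(r = 7 | data) = (0.0032208) / (0.017008) = 0.18937.

0.189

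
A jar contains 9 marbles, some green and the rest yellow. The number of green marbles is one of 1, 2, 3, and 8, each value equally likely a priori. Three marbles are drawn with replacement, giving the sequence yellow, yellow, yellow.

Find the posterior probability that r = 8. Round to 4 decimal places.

Compute the likelihood of the observed sequence for each case: P(data | r = 1) = (8/9)(8/9)(8/9) = 0.70233; P(data | r = 2) = (7/9)(7/9)(7/9) = 0.47051; P(data | r = 3) = (6/9)(6/9)(6/9) = 0.2963; P(data | r = 8) = (1/9)(1/9)(1/9) = 0.0013717.
The prior-weighted likelihoods are 1/4 · 0.70233 = 0.17558, 1/4 · 0.47051 = 0.11763, 1/4 · 0.2963 = 0.074074, 1/4 · 0.0013717 = 0.00034294; summing to 0.36763.
By Bayes' rule, P(r = 8 | data) = (0.00034294) / (0.36763) = 0.00093284.

0.0009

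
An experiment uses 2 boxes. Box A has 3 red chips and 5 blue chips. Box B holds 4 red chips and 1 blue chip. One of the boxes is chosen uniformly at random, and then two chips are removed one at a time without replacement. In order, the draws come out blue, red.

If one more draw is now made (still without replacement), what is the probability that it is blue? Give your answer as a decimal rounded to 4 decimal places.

For each hypothesis, P(data | H) works out to: P(data | box A) = (5/8)(3/7) = 15/56; P(data | box B) = (1/5)(4/4) = 1/5.
Multiplying each by its prior: 1/2 · 15/56 = 15/112, 1/2 · 1/5 = 1/10; summing to 131/560.
Normalising, the posterior is P(box A | data) = 75/131, P(box B | data) = 56/131.
So P(blue next | data) = Σ P(blue next | H) P(H | data) = (2/3)(75/131) + (0)(56/131) = 50/131.

0.3817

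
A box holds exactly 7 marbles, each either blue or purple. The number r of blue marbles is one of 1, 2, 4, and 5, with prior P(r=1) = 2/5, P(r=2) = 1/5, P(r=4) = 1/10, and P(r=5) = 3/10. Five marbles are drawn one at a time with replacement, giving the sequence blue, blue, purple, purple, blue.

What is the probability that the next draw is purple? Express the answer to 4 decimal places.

0.4140

The likelihood of the observed sequence under each hypothesis: P(data | r = 1) = (1/7)(1/7)(6/7)(6/7)(1/7) = 0.002142; P(data | r = 2) = (2/7)(2/7)(5/7)(5/7)(2/7) = 0.0119; P(data | r = 4) = (4/7)(4/7)(3/7)(3/7)(4/7) = 0.034271; P(data | r = 5) = (5/7)(5/7)(2/7)(2/7)(5/7) = 0.02975.
Multiplying each by its prior: 2/5 · 0.002142 = 0.00085679, 1/5 · 0.0119 = 0.00238, 1/10 · 0.034271 = 0.0034271, 3/10 · 0.02975 = 0.0089249; summing to 0.015589.
Dividing through by the total gives posterior P(r = 1 | data) = 0.054962, P(r = 2 | data) = 0.15267, P(r = 4 | data) = 0.21985, P(r = 5 | data) = 0.57252.
The predictive probability is P(purple next | data) = (6/7)(0.054962) + (5/7)(0.15267) + (3/7)(0.21985) + (2/7)(0.57252) = 0.41396.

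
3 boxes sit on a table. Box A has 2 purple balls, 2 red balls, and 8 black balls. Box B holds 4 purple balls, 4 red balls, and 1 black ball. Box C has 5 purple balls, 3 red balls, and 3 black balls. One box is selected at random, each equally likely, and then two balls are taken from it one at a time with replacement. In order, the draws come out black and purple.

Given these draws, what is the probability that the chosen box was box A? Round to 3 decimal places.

0.391

Compute the likelihood of the observed sequence for each case: P(data | box A) = (8/12)(2/12) = 0.11111; P(data | box B) = (1/9)(4/9) = 0.049383; P(data | box C) = (3/11)(5/11) = 0.12397.
The prior-weighted likelihoods are 1/3 · 0.11111 = 0.037037, 1/3 · 0.049383 = 0.016461, 1/3 · 0.12397 = 0.041322; with total 0.09482.
So P(box A | data) = (0.037037) / (0.09482) = 0.3906.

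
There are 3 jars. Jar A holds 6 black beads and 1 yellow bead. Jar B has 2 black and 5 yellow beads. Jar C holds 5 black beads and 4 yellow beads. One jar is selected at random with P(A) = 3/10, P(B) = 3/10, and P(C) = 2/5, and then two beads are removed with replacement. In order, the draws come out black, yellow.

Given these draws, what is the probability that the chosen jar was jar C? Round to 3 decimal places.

0.502

Under each hypothesis, the probability of the observed sequence is: P(data | jar A) = (6/7)(1/7) = 0.12245; P(data | jar B) = (2/7)(5/7) = 0.20408; P(data | jar C) = (5/9)(4/9) = 0.24691.
The prior-weighted likelihoods are 3/10 · 0.12245 = 0.036735, 3/10 · 0.20408 = 0.061224, 2/5 · 0.24691 = 0.098765; summing to 0.19672.
By Bayes' rule, P(jar C | data) = (0.098765) / (0.19672) = 0.50205.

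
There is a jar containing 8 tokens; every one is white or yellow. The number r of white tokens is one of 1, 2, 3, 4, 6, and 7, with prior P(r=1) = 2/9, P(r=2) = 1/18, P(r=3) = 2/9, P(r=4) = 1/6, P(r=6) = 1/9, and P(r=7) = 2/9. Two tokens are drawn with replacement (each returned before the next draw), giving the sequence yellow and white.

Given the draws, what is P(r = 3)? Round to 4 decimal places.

For each hypothesis, P(data | H) works out to: P(data | r = 1) = (7/8)(1/8) = 7/64; P(data | r = 2) = (6/8)(2/8) = 3/16; P(data | r = 3) = (5/8)(3/8) = 15/64; P(data | r = 4) = (4/8)(4/8) = 1/4; P(data | r = 6) = (2/8)(6/8) = 3/16; P(data | r = 7) = (1/8)(7/8) = 7/64.
The prior-weighted likelihoods are 2/9 · 7/64 = 7/288, 1/18 · 3/16 = 1/96, 2/9 · 15/64 = 5/96, 1/6 · 1/4 = 1/24, 1/9 · 3/16 = 1/48, 2/9 · 7/64 = 7/288; these sum to 25/144.
Therefore the posterior P(r = 3 | data) = (5/96) / (25/144) = 3/10.

0.3000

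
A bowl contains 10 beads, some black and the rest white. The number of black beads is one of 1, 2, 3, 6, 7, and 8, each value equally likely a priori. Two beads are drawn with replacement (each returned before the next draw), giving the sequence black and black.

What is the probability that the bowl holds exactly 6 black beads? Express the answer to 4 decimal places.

The likelihood of the observed sequence under each hypothesis: P(data | r = 1) = (1/10)(1/10) = 1/100; P(data | r = 2) = (2/10)(2/10) = 1/25; P(data | r = 3) = (3/10)(3/10) = 9/100; P(data | r = 6) = (6/10)(6/10) = 9/25; P(data | r = 7) = (7/10)(7/10) = 49/100; P(data | r = 8) = (8/10)(8/10) = 16/25.
Weighting by the prior gives 1/6 · 1/100 = 1/600, 1/6 · 1/25 = 1/150, 1/6 · 9/100 = 3/200, 1/6 · 9/25 = 3/50, 1/6 · 49/100 = 49/600, 1/6 · 16/25 = 8/75; with total 163/600.
Therefore the posterior P(r = 6 | data) = (3/50) / (163/600) = 36/163.

0.2209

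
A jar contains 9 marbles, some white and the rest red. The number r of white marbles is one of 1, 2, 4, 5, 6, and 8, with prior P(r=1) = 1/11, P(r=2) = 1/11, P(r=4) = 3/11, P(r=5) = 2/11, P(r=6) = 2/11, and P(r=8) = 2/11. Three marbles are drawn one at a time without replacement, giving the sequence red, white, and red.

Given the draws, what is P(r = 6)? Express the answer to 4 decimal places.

The likelihood of the observed sequence under each hypothesis: P(data | r = 1) = (8/9)(1/8)(7/7) = 1/9; P(data | r = 2) = (7/9)(2/8)(6/7) = 1/6; P(data | r = 4) = (5/9)(4/8)(4/7) = 10/63; P(data | r = 5) = (4/9)(5/8)(3/7) = 5/42; P(data | r = 6) = (3/9)(6/8)(2/7) = 1/14; P(data | r = 8) = (1/9)(8/8)(0/7) = 0.
Weighting by the prior gives 1/11 · 1/9 = 1/99, 1/11 · 1/6 = 1/66, 3/11 · 10/63 = 10/231, 2/11 · 5/42 = 5/231, 2/11 · 1/14 = 1/77, 2/11 · 0 = 0; summing to 13/126.
By Bayes' rule, P(r = 6 | data) = (1/77) / (13/126) = 18/143.

0.1259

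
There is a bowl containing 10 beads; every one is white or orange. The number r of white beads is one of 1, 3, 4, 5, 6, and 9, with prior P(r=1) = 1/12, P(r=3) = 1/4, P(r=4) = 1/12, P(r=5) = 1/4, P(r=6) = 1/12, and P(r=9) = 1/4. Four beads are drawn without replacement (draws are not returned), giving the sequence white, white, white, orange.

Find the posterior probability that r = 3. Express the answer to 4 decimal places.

Compute the likelihood of the observed sequence for each case: P(data | r = 1) = (1/10)(0/9) = 0; P(data | r = 3) = (3/10)(2/9)(1/8)(7/7) = 0.0083333; P(data | r = 4) = (4/10)(3/9)(2/8)(6/7) = 0.028571; P(data | r = 5) = (5/10)(4/9)(3/8)(5/7) = 0.059524; P(data | r = 6) = (6/10)(5/9)(4/8)(4/7) = 0.095238; P(data | r = 9) = (9/10)(8/9)(7/8)(1/7) = 0.1.
The prior-weighted likelihoods are 1/12 · 0 = 0, 1/4 · 0.0083333 = 0.0020833, 1/12 · 0.028571 = 0.002381, 1/4 · 0.059524 = 0.014881, 1/12 · 0.095238 = 0.0079365, 1/4 · 0.1 = 0.025; these sum to 0.052282.
So P(r = 3 | data) = (0.0020833) / (0.052282) = 0.039848.

0.0398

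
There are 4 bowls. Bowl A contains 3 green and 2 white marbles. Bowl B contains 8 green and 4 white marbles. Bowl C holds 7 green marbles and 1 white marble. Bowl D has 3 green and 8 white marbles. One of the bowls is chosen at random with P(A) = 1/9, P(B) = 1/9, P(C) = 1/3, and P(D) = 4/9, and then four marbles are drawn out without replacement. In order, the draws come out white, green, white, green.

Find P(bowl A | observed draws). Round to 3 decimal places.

0.307

Under each hypothesis, the probability of the observed sequence is: P(data | bowl A) = (2/5)(3/4)(1/3)(2/2) = 0.1; P(data | bowl B) = (4/12)(8/11)(3/10)(7/9) = 0.056566; P(data | bowl C) = (1/8)(7/7)(0/6) = 0; P(data | bowl D) = (8/11)(3/10)(7/9)(2/8) = 0.042424.
The prior-weighted likelihoods are 1/9 · 0.1 = 0.011111, 1/9 · 0.056566 = 0.0062851, 1/3 · 0 = 0, 4/9 · 0.042424 = 0.018855; summing to 0.036251.
Hence P(bowl A | data) = (0.011111) / (0.036251) = 0.3065.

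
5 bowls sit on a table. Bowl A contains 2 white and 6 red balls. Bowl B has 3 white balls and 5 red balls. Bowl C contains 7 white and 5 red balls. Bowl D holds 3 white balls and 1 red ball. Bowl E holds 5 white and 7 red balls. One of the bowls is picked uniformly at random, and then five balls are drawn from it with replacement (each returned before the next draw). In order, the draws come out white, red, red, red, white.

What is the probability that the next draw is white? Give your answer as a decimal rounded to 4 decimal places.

The likelihood of the observed sequence under each hypothesis: P(data | bowl A) = (2/8)(6/8)(6/8)(6/8)(2/8) = 0.026367; P(data | bowl B) = (3/8)(5/8)(5/8)(5/8)(3/8) = 0.034332; P(data | bowl C) = (7/12)(5/12)(5/12)(5/12)(7/12) = 0.024615; P(data | bowl D) = (3/4)(1/4)(1/4)(1/4)(3/4) = 0.0087891; P(data | bowl E) = (5/12)(7/12)(7/12)(7/12)(5/12) = 0.034461.
Weighting by the prior gives 1/5 · 0.026367 = 0.0052734, 1/5 · 0.034332 = 0.0068665, 1/5 · 0.024615 = 0.004923, 1/5 · 0.0087891 = 0.0017578, 1/5 · 0.034461 = 0.0068922; these sum to 0.025713.
The posterior is then P(bowl A | data) = 0.20509, P(bowl B | data) = 0.26704, P(bowl C | data) = 0.19146, P(bowl D | data) = 0.068363, P(bowl E | data) = 0.26804.
Averaging over the posterior, P(white next | data) = (1/4)(0.20509) + (3/8)(0.26704) + (7/12)(0.19146) + (3/4)(0.068363) + (5/12)(0.26804) = 0.42606.

0.4261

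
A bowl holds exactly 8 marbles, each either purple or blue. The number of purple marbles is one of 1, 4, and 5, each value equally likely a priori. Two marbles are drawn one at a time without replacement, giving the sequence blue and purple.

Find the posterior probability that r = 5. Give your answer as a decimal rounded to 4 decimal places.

0.3947

For each hypothesis, P(data | H) works out to: P(data | r = 1) = (7/8)(1/7) = 1/8; P(data | r = 4) = (4/8)(4/7) = 2/7; P(data | r = 5) = (3/8)(5/7) = 15/56.
Multiplying each by its prior: 1/3 · 1/8 = 1/24, 1/3 · 2/7 = 2/21, 1/3 · 15/56 = 5/56; with total 19/84.
So P(r = 5 | data) = (5/56) / (19/84) = 15/38.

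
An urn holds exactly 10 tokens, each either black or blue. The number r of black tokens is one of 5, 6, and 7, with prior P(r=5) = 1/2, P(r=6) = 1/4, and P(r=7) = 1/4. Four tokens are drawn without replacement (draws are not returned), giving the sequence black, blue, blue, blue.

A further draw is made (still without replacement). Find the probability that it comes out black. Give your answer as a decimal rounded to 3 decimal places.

0.715

The likelihood of the observed sequence under each hypothesis: P(data | r = 5) = (5/10)(5/9)(4/8)(3/7) = 0.059524; P(data | r = 6) = (6/10)(4/9)(3/8)(2/7) = 0.028571; P(data | r = 7) = (7/10)(3/9)(2/8)(1/7) = 0.0083333.
Multiplying each by its prior: 1/2 · 0.059524 = 0.029762, 1/4 · 0.028571 = 0.0071429, 1/4 · 0.0083333 = 0.0020833; these sum to 0.038988.
Dividing through by the total gives posterior P(r = 5 | data) = 0.76336, P(r = 6 | data) = 0.18321, P(r = 7 | data) = 0.053435.
So P(black next | data) = Σ P(black next | H) P(H | data) = (2/3)(0.76336) + (5/6)(0.18321) + (1)(0.053435) = 0.71501.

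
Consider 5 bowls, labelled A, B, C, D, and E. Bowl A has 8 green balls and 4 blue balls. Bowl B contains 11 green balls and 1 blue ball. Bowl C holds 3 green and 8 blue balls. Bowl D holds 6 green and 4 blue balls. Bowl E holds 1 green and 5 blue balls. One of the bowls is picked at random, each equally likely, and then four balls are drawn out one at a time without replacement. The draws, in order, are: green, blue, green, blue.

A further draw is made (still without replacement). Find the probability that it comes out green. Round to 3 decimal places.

0.564

The likelihood of the observed sequence under each hypothesis: P(data | bowl A) = (8/12)(4/11)(7/10)(3/9) = 0.056566; P(data | bowl B) = (11/12)(1/11)(10/10)(0/9) = 0; P(data | bowl C) = (3/11)(8/10)(2/9)(7/8) = 0.042424; P(data | bowl D) = (6/10)(4/9)(5/8)(3/7) = 0.071429; P(data | bowl E) = (1/6)(5/5)(0/4) = 0.
The prior-weighted likelihoods are 1/5 · 0.056566 = 0.011313, 1/5 · 0 = 0, 1/5 · 0.042424 = 0.0084848, 1/5 · 0.071429 = 0.014286, 1/5 · 0 = 0; these sum to 0.034084.
Normalising, the posterior is P(bowl A | data) = 0.33192, P(bowl B | data) = 0, P(bowl C | data) = 0.24894, P(bowl D | data) = 0.41914, P(bowl E | data) = 0.
Averaging over the posterior, P(green next | data) = (3/4)(0.33192) + (1/7)(0.24894) + (2/3)(0.41914) = 0.56393.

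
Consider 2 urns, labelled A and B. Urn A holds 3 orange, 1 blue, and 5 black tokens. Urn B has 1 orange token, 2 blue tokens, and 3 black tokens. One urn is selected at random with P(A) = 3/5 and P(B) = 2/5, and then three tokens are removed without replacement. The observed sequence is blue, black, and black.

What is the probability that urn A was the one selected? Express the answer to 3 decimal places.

Under each hypothesis, the probability of the observed sequence is: P(data | urn A) = (1/9)(5/8)(4/7) = 0.039683; P(data | urn B) = (2/6)(3/5)(2/4) = 0.1.
The prior-weighted likelihoods are 3/5 · 0.039683 = 0.02381, 2/5 · 0.1 = 0.04; summing to 0.06381.
So P(urn A | data) = (0.02381) / (0.06381) = 0.37313.

0.373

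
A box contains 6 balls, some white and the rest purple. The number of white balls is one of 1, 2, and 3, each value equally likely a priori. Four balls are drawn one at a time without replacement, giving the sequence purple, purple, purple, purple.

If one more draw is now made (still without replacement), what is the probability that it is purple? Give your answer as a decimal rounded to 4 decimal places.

0.4167

For each hypothesis, P(data | H) works out to: P(data | r = 1) = (5/6)(4/5)(3/4)(2/3) = 1/3; P(data | r = 2) = (4/6)(3/5)(2/4)(1/3) = 1/15; P(data | r = 3) = (3/6)(2/5)(1/4)(0/3) = 0.
The prior-weighted likelihoods are 1/3 · 1/3 = 1/9, 1/3 · 1/15 = 1/45, 1/3 · 0 = 0; summing to 2/15.
Normalising, the posterior is P(r = 1 | data) = 5/6, P(r = 2 | data) = 1/6, P(r = 3 | data) = 0.
Averaging over the posterior, P(purple next | data) = (1/2)(5/6) + (0)(1/6) = 5/12.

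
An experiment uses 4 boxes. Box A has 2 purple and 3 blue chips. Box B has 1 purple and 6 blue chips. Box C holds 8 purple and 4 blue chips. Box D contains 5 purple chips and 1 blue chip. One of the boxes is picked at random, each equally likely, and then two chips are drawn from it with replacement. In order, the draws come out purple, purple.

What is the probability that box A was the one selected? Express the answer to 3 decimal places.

0.121

For each hypothesis, P(data | H) works out to: P(data | box A) = (2/5)(2/5) = 0.16; P(data | box B) = (1/7)(1/7) = 0.020408; P(data | box C) = (8/12)(8/12) = 0.44444; P(data | box D) = (5/6)(5/6) = 0.69444.
Weighting by the prior gives 1/4 · 0.16 = 0.04, 1/4 · 0.020408 = 0.005102, 1/4 · 0.44444 = 0.11111, 1/4 · 0.69444 = 0.17361; summing to 0.32982.
By Bayes' rule, P(box A | data) = (0.04) / (0.32982) = 0.12128.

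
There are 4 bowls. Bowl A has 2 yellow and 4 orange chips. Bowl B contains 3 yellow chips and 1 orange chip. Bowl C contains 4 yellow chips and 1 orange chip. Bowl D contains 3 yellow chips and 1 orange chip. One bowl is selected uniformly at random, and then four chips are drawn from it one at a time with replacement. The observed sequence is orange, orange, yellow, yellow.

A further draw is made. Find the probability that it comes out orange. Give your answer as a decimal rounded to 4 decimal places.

Under each hypothesis, the probability of the observed sequence is: P(data | bowl A) = (4/6)(4/6)(2/6)(2/6) = 0.049383; P(data | bowl B) = (1/4)(1/4)(3/4)(3/4) = 0.035156; P(data | bowl C) = (1/5)(1/5)(4/5)(4/5) = 0.0256; P(data | bowl D) = (1/4)(1/4)(3/4)(3/4) = 0.035156.
The prior-weighted likelihoods are 1/4 · 0.049383 = 0.012346, 1/4 · 0.035156 = 0.0087891, 1/4 · 0.0256 = 0.0064, 1/4 · 0.035156 = 0.0087891; these sum to 0.036324.
The posterior is then P(bowl A | data) = 0.33988, P(bowl B | data) = 0.24196, P(bowl C | data) = 0.17619, P(bowl D | data) = 0.24196.
The predictive probability is P(orange next | data) = (2/3)(0.33988) + (1/4)(0.24196) + (1/5)(0.17619) + (1/4)(0.24196) = 0.38281.

0.3828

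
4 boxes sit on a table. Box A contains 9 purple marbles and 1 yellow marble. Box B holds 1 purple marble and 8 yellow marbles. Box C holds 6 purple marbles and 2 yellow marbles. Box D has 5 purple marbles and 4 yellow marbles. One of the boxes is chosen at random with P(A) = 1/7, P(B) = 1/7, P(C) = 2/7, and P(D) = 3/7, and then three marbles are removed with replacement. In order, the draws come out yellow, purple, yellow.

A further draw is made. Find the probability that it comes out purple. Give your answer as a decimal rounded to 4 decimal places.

Compute the likelihood of the observed sequence for each case: P(data | box A) = (1/10)(9/10)(1/10) = 0.009; P(data | box B) = (8/9)(1/9)(8/9) = 0.087791; P(data | box C) = (2/8)(6/8)(2/8) = 0.046875; P(data | box D) = (4/9)(5/9)(4/9) = 0.10974.
Weighting by the prior gives 1/7 · 0.009 = 0.0012857, 1/7 · 0.087791 = 0.012542, 2/7 · 0.046875 = 0.013393, 3/7 · 0.10974 = 0.047031; these sum to 0.074251.
Dividing through by the total gives posterior P(box A | data) = 0.017316, P(box B | data) = 0.16891, P(box C | data) = 0.18037, P(box D | data) = 0.6334.
The predictive probability is P(purple next | data) = (9/10)(0.017316) + (1/9)(0.16891) + (3/4)(0.18037) + (5/9)(0.6334) = 0.52152.

0.5215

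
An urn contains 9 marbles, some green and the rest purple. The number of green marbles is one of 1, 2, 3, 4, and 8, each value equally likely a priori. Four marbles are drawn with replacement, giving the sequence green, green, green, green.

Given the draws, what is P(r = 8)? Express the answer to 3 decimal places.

0.920

The likelihood of the observed sequence under each hypothesis: P(data | r = 1) = (1/9)(1/9)(1/9)(1/9) = 0.00015242; P(data | r = 2) = (2/9)(2/9)(2/9)(2/9) = 0.0024387; P(data | r = 3) = (3/9)(3/9)(3/9)(3/9) = 0.012346; P(data | r = 4) = (4/9)(4/9)(4/9)(4/9) = 0.039018; P(data | r = 8) = (8/9)(8/9)(8/9)(8/9) = 0.6243.
The prior-weighted likelihoods are 1/5 · 0.00015242 = 3.0483e-05, 1/5 · 0.0024387 = 0.00048773, 1/5 · 0.012346 = 0.0024691, 1/5 · 0.039018 = 0.0078037, 1/5 · 0.6243 = 0.12486; these sum to 0.13565.
By Bayes' rule, P(r = 8 | data) = (0.12486) / (0.13565) = 0.92045.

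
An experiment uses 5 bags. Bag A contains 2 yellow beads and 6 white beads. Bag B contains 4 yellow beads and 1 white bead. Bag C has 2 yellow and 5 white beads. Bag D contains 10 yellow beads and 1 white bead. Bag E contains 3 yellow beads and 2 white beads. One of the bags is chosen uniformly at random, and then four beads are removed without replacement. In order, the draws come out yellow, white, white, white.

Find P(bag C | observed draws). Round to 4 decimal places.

0.5000

The likelihood of the observed sequence under each hypothesis: P(data | bag A) = (2/8)(6/7)(5/6)(4/5) = 1/7; P(data | bag B) = (4/5)(1/4)(0/3) = 0; P(data | bag C) = (2/7)(5/6)(4/5)(3/4) = 1/7; P(data | bag D) = (10/11)(1/10)(0/9) = 0; P(data | bag E) = (3/5)(2/4)(1/3)(0/2) = 0.
Multiplying each by its prior: 1/5 · 1/7 = 1/35, 1/5 · 0 = 0, 1/5 · 1/7 = 1/35, 1/5 · 0 = 0, 1/5 · 0 = 0; these sum to 2/35.
Therefore the posterior P(bag C | data) = (1/35) / (2/35) = 1/2.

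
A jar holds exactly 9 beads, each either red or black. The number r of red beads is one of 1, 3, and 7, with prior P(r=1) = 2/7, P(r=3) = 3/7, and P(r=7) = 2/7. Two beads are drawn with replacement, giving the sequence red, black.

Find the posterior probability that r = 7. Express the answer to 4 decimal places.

0.2857

Under each hypothesis, the probability of the observed sequence is: P(data | r = 1) = (1/9)(8/9) = 8/81; P(data | r = 3) = (3/9)(6/9) = 2/9; P(data | r = 7) = (7/9)(2/9) = 14/81.
Multiplying each by its prior: 2/7 · 8/81 = 16/567, 3/7 · 2/9 = 2/21, 2/7 · 14/81 = 4/81; with total 14/81.
So P(r = 7 | data) = (4/81) / (14/81) = 2/7.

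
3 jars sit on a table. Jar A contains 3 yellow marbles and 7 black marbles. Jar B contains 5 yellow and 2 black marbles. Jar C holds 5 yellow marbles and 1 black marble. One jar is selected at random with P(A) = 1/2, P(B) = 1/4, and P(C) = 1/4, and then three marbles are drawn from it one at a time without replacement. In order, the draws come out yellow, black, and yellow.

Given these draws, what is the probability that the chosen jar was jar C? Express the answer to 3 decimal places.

0.352

The likelihood of the observed sequence under each hypothesis: P(data | jar A) = (3/10)(7/9)(2/8) = 0.058333; P(data | jar B) = (5/7)(2/6)(4/5) = 0.19048; P(data | jar C) = (5/6)(1/5)(4/4) = 0.16667.
Multiplying each by its prior: 1/2 · 0.058333 = 0.029167, 1/4 · 0.19048 = 0.047619, 1/4 · 0.16667 = 0.041667; with total 0.11845.
So P(jar C | data) = (0.041667) / (0.11845) = 0.35176.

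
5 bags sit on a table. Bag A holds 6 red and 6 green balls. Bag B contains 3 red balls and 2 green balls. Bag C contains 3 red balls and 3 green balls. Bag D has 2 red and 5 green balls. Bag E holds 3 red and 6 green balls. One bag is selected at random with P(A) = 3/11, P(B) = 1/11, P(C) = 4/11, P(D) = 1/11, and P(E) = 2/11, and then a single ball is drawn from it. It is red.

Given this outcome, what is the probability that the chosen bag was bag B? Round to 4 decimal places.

Compute the likelihood of this draw for each case: P(data | bag A) = (6/12) = 0.5; P(data | bag B) = (3/5) = 0.6; P(data | bag C) = (3/6) = 0.5; P(data | bag D) = (2/7) = 0.28571; P(data | bag E) = (3/9) = 0.33333.
The prior-weighted likelihoods are 3/11 · 0.5 = 0.13636, 1/11 · 0.6 = 0.054545, 4/11 · 0.5 = 0.18182, 1/11 · 0.28571 = 0.025974, 2/11 · 0.33333 = 0.060606; these sum to 0.45931.
By Bayes' rule, P(bag B | data) = (0.054545) / (0.45931) = 0.11876.

0.1188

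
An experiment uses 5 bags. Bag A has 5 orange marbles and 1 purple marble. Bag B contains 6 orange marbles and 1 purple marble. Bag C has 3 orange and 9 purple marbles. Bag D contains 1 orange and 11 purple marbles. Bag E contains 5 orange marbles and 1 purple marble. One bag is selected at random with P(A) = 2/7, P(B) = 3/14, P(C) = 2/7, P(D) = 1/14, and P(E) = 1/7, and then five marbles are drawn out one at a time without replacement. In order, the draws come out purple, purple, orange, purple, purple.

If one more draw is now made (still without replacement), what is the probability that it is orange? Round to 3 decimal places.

Under each hypothesis, the probability of the observed sequence is: P(data | bag A) = (1/6)(0/5) = 0; P(data | bag B) = (1/7)(0/6) = 0; P(data | bag C) = (9/12)(8/11)(3/10)(7/9)(6/8) = 0.095455; P(data | bag D) = (11/12)(10/11)(1/10)(9/9)(8/8) = 0.083333; P(data | bag E) = (1/6)(0/5) = 0.
Weighting by the prior gives 2/7 · 0 = 0, 3/14 · 0 = 0, 2/7 · 0.095455 = 0.027273, 1/14 · 0.083333 = 0.0059524, 1/7 · 0 = 0; summing to 0.033225.
Normalising, the posterior is P(bag A | data) = 0, P(bag B | data) = 0, P(bag C | data) = 0.82085, P(bag D | data) = 0.17915, P(bag E | data) = 0.
Averaging over the posterior, P(orange next | data) = (2/7)(0.82085) + (0)(0.17915) = 0.23453.

0.235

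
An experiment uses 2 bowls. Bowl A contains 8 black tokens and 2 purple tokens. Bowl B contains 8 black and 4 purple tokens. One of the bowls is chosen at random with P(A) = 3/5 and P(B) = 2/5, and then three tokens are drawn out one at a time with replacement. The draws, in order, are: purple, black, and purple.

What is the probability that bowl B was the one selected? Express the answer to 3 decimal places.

0.607

Compute the likelihood of the observed sequence for each case: P(data | bowl A) = (2/10)(8/10)(2/10) = 0.032; P(data | bowl B) = (4/12)(8/12)(4/12) = 0.074074.
Weighting by the prior gives 3/5 · 0.032 = 0.0192, 2/5 · 0.074074 = 0.02963; with total 0.04883.
So P(bowl B | data) = (0.02963) / (0.04883) = 0.6068.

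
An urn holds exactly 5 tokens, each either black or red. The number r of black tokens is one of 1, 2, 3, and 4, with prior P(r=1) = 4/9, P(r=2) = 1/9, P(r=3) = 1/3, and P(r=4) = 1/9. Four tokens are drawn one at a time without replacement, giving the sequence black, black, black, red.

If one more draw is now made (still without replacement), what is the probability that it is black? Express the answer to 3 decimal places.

0.400

Under each hypothesis, the probability of the observed sequence is: P(data | r = 1) = (1/5)(0/4) = 0; P(data | r = 2) = (2/5)(1/4)(0/3) = 0; P(data | r = 3) = (3/5)(2/4)(1/3)(2/2) = 1/10; P(data | r = 4) = (4/5)(3/4)(2/3)(1/2) = 1/5.
Weighting by the prior gives 4/9 · 0 = 0, 1/9 · 0 = 0, 1/3 · 1/10 = 1/30, 1/9 · 1/5 = 1/45; these sum to 1/18.
The posterior is then P(r = 1 | data) = 0, P(r = 2 | data) = 0, P(r = 3 | data) = 3/5, P(r = 4 | data) = 2/5.
The predictive probability is P(black next | data) = (0)(3/5) + (1)(2/5) = 2/5.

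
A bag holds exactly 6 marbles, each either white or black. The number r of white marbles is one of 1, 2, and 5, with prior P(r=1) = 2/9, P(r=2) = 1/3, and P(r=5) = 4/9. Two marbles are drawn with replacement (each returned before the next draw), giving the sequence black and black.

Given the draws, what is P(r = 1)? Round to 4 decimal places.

Under each hypothesis, the probability of the observed sequence is: P(data | r = 1) = (5/6)(5/6) = 25/36; P(data | r = 2) = (4/6)(4/6) = 4/9; P(data | r = 5) = (1/6)(1/6) = 1/36.
Multiplying each by its prior: 2/9 · 25/36 = 25/162, 1/3 · 4/9 = 4/27, 4/9 · 1/36 = 1/81; with total 17/54.
Therefore the posterior P(r = 1 | data) = (25/162) / (17/54) = 25/51.

0.4902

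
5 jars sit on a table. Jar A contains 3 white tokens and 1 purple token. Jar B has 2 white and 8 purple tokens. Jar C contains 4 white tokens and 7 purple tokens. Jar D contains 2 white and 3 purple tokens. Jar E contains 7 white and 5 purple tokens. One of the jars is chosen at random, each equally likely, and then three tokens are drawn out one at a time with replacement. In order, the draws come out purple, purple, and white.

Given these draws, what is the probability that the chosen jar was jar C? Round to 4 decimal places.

0.2595

The likelihood of the observed sequence under each hypothesis: P(data | jar A) = (1/4)(1/4)(3/4) = 0.046875; P(data | jar B) = (8/10)(8/10)(2/10) = 0.128; P(data | jar C) = (7/11)(7/11)(4/11) = 0.14726; P(data | jar D) = (3/5)(3/5)(2/5) = 0.144; P(data | jar E) = (5/12)(5/12)(7/12) = 0.10127.
The prior-weighted likelihoods are 1/5 · 0.046875 = 0.009375, 1/5 · 0.128 = 0.0256, 1/5 · 0.14726 = 0.029452, 1/5 · 0.144 = 0.0288, 1/5 · 0.10127 = 0.020255; with total 0.11348.
Hence P(jar C | data) = (0.029452) / (0.11348) = 0.25953.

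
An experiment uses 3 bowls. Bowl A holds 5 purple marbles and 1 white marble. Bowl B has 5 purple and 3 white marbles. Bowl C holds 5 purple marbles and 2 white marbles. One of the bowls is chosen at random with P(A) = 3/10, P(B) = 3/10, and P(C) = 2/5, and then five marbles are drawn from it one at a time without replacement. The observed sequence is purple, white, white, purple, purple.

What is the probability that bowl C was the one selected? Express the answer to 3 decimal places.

0.542

Under each hypothesis, the probability of the observed sequence is: P(data | bowl A) = (5/6)(1/5)(0/4) = 0; P(data | bowl B) = (5/8)(3/7)(2/6)(4/5)(3/4) = 0.053571; P(data | bowl C) = (5/7)(2/6)(1/5)(4/4)(3/3) = 0.047619.
The prior-weighted likelihoods are 3/10 · 0 = 0, 3/10 · 0.053571 = 0.016071, 2/5 · 0.047619 = 0.019048; with total 0.035119.
Hence P(bowl C | data) = (0.019048) / (0.035119) = 0.54237.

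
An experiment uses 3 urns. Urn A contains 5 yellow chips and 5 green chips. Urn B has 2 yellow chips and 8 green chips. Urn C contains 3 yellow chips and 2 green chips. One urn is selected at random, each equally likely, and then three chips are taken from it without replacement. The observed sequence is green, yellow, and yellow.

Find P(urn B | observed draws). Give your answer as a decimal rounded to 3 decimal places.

For each hypothesis, P(data | H) works out to: P(data | urn A) = (5/10)(5/9)(4/8) = 5/36; P(data | urn B) = (8/10)(2/9)(1/8) = 1/45; P(data | urn C) = (2/5)(3/4)(2/3) = 1/5.
Weighting by the prior gives 1/3 · 5/36 = 5/108, 1/3 · 1/45 = 1/135, 1/3 · 1/5 = 1/15; with total 13/108.
By Bayes' rule, P(urn B | data) = (1/135) / (13/108) = 4/65.

0.062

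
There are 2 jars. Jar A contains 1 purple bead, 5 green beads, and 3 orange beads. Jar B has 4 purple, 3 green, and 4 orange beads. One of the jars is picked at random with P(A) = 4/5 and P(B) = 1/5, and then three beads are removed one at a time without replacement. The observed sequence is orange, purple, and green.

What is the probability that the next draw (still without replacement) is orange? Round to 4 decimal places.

Under each hypothesis, the probability of the observed sequence is: P(data | jar A) = (3/9)(1/8)(5/7) = 0.029762; P(data | jar B) = (4/11)(4/10)(3/9) = 0.048485.
The prior-weighted likelihoods are 4/5 · 0.029762 = 0.02381, 1/5 · 0.048485 = 0.009697; with total 0.033506.
Dividing through by the total gives posterior P(jar A | data) = 0.71059, P(jar B | data) = 0.28941.
The predictive probability is P(orange next | data) = (1/3)(0.71059) + (3/8)(0.28941) = 0.34539.

0.3454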